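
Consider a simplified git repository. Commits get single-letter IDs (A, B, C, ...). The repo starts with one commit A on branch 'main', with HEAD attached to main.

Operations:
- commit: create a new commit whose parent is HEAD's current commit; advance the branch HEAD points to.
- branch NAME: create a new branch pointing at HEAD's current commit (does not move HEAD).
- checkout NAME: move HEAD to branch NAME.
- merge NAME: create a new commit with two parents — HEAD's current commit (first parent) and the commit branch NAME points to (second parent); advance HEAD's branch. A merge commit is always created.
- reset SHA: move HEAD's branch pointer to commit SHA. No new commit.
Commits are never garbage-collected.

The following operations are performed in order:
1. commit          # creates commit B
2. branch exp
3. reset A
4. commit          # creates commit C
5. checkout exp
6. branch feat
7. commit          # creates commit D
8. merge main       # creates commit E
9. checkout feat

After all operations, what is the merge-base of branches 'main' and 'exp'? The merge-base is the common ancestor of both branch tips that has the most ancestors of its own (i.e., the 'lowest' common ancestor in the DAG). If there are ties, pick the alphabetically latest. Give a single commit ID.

Answer: C

Derivation:
After op 1 (commit): HEAD=main@B [main=B]
After op 2 (branch): HEAD=main@B [exp=B main=B]
After op 3 (reset): HEAD=main@A [exp=B main=A]
After op 4 (commit): HEAD=main@C [exp=B main=C]
After op 5 (checkout): HEAD=exp@B [exp=B main=C]
After op 6 (branch): HEAD=exp@B [exp=B feat=B main=C]
After op 7 (commit): HEAD=exp@D [exp=D feat=B main=C]
After op 8 (merge): HEAD=exp@E [exp=E feat=B main=C]
After op 9 (checkout): HEAD=feat@B [exp=E feat=B main=C]
ancestors(main=C): ['A', 'C']
ancestors(exp=E): ['A', 'B', 'C', 'D', 'E']
common: ['A', 'C']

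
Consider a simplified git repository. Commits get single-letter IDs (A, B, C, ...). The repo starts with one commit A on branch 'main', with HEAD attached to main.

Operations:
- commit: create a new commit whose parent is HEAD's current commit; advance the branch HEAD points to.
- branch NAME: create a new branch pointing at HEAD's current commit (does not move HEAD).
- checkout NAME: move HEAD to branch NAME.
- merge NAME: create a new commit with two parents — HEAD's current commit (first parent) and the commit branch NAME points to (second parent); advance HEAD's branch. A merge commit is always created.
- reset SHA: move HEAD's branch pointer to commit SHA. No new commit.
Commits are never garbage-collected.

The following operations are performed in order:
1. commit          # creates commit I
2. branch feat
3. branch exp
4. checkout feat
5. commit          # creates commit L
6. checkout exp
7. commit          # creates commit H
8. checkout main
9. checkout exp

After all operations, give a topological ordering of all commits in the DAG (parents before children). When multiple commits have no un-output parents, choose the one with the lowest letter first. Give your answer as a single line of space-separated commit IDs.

Answer: A I H L

Derivation:
After op 1 (commit): HEAD=main@I [main=I]
After op 2 (branch): HEAD=main@I [feat=I main=I]
After op 3 (branch): HEAD=main@I [exp=I feat=I main=I]
After op 4 (checkout): HEAD=feat@I [exp=I feat=I main=I]
After op 5 (commit): HEAD=feat@L [exp=I feat=L main=I]
After op 6 (checkout): HEAD=exp@I [exp=I feat=L main=I]
After op 7 (commit): HEAD=exp@H [exp=H feat=L main=I]
After op 8 (checkout): HEAD=main@I [exp=H feat=L main=I]
After op 9 (checkout): HEAD=exp@H [exp=H feat=L main=I]
commit A: parents=[]
commit H: parents=['I']
commit I: parents=['A']
commit L: parents=['I']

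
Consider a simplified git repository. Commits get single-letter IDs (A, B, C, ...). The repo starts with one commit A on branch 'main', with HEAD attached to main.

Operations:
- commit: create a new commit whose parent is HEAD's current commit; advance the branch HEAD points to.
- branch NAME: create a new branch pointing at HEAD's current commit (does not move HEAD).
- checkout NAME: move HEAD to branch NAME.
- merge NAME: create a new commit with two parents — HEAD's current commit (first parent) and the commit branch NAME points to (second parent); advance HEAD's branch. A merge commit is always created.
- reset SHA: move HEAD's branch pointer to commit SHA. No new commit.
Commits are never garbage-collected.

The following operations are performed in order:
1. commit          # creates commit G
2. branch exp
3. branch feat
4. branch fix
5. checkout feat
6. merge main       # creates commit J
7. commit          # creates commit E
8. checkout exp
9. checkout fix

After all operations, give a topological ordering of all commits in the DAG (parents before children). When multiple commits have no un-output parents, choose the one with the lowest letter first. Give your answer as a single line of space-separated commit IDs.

Answer: A G J E

Derivation:
After op 1 (commit): HEAD=main@G [main=G]
After op 2 (branch): HEAD=main@G [exp=G main=G]
After op 3 (branch): HEAD=main@G [exp=G feat=G main=G]
After op 4 (branch): HEAD=main@G [exp=G feat=G fix=G main=G]
After op 5 (checkout): HEAD=feat@G [exp=G feat=G fix=G main=G]
After op 6 (merge): HEAD=feat@J [exp=G feat=J fix=G main=G]
After op 7 (commit): HEAD=feat@E [exp=G feat=E fix=G main=G]
After op 8 (checkout): HEAD=exp@G [exp=G feat=E fix=G main=G]
After op 9 (checkout): HEAD=fix@G [exp=G feat=E fix=G main=G]
commit A: parents=[]
commit E: parents=['J']
commit G: parents=['A']
commit J: parents=['G', 'G']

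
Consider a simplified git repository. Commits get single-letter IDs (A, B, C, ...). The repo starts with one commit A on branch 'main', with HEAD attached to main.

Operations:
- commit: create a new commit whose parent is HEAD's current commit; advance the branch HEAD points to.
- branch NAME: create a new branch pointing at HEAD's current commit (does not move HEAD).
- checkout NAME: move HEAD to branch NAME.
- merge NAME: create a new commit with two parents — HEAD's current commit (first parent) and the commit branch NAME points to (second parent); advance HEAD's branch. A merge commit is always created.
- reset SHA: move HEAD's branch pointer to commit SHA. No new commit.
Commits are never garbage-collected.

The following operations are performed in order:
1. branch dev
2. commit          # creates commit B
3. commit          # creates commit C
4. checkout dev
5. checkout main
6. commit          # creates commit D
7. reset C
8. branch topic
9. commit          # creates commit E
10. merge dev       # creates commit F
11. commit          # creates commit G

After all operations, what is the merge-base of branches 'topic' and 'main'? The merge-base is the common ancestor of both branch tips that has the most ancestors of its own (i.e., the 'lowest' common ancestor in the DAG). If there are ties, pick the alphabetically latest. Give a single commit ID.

After op 1 (branch): HEAD=main@A [dev=A main=A]
After op 2 (commit): HEAD=main@B [dev=A main=B]
After op 3 (commit): HEAD=main@C [dev=A main=C]
After op 4 (checkout): HEAD=dev@A [dev=A main=C]
After op 5 (checkout): HEAD=main@C [dev=A main=C]
After op 6 (commit): HEAD=main@D [dev=A main=D]
After op 7 (reset): HEAD=main@C [dev=A main=C]
After op 8 (branch): HEAD=main@C [dev=A main=C topic=C]
After op 9 (commit): HEAD=main@E [dev=A main=E topic=C]
After op 10 (merge): HEAD=main@F [dev=A main=F topic=C]
After op 11 (commit): HEAD=main@G [dev=A main=G topic=C]
ancestors(topic=C): ['A', 'B', 'C']
ancestors(main=G): ['A', 'B', 'C', 'E', 'F', 'G']
common: ['A', 'B', 'C']

Answer: C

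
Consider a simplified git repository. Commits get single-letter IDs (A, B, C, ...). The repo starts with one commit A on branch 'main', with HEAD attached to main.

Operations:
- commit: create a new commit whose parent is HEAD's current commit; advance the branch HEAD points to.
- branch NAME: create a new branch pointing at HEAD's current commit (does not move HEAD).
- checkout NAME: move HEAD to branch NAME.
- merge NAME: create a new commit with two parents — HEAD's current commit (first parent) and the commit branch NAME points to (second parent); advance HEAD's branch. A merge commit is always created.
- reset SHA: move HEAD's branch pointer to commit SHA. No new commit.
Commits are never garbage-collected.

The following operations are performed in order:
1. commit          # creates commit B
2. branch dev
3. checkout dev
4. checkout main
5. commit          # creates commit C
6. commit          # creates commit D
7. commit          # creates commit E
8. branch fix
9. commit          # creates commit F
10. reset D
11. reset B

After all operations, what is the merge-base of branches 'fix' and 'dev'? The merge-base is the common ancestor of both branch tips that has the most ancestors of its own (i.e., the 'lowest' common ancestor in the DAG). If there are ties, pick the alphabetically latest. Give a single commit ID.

Answer: B

Derivation:
After op 1 (commit): HEAD=main@B [main=B]
After op 2 (branch): HEAD=main@B [dev=B main=B]
After op 3 (checkout): HEAD=dev@B [dev=B main=B]
After op 4 (checkout): HEAD=main@B [dev=B main=B]
After op 5 (commit): HEAD=main@C [dev=B main=C]
After op 6 (commit): HEAD=main@D [dev=B main=D]
After op 7 (commit): HEAD=main@E [dev=B main=E]
After op 8 (branch): HEAD=main@E [dev=B fix=E main=E]
After op 9 (commit): HEAD=main@F [dev=B fix=E main=F]
After op 10 (reset): HEAD=main@D [dev=B fix=E main=D]
After op 11 (reset): HEAD=main@B [dev=B fix=E main=B]
ancestors(fix=E): ['A', 'B', 'C', 'D', 'E']
ancestors(dev=B): ['A', 'B']
common: ['A', 'B']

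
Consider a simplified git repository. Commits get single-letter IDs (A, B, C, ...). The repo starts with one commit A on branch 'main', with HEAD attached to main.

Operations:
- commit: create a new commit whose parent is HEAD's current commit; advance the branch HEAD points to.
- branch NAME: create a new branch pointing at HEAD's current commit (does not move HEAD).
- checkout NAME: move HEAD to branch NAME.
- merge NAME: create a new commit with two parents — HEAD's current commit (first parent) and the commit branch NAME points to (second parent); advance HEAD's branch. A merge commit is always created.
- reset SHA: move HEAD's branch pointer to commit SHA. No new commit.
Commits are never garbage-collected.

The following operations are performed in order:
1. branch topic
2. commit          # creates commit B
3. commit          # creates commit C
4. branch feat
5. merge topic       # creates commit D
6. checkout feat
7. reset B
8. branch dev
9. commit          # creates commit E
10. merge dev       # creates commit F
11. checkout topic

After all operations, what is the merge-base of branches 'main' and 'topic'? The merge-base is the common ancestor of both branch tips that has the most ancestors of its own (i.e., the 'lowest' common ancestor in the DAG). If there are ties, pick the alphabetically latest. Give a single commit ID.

After op 1 (branch): HEAD=main@A [main=A topic=A]
After op 2 (commit): HEAD=main@B [main=B topic=A]
After op 3 (commit): HEAD=main@C [main=C topic=A]
After op 4 (branch): HEAD=main@C [feat=C main=C topic=A]
After op 5 (merge): HEAD=main@D [feat=C main=D topic=A]
After op 6 (checkout): HEAD=feat@C [feat=C main=D topic=A]
After op 7 (reset): HEAD=feat@B [feat=B main=D topic=A]
After op 8 (branch): HEAD=feat@B [dev=B feat=B main=D topic=A]
After op 9 (commit): HEAD=feat@E [dev=B feat=E main=D topic=A]
After op 10 (merge): HEAD=feat@F [dev=B feat=F main=D topic=A]
After op 11 (checkout): HEAD=topic@A [dev=B feat=F main=D topic=A]
ancestors(main=D): ['A', 'B', 'C', 'D']
ancestors(topic=A): ['A']
common: ['A']

Answer: A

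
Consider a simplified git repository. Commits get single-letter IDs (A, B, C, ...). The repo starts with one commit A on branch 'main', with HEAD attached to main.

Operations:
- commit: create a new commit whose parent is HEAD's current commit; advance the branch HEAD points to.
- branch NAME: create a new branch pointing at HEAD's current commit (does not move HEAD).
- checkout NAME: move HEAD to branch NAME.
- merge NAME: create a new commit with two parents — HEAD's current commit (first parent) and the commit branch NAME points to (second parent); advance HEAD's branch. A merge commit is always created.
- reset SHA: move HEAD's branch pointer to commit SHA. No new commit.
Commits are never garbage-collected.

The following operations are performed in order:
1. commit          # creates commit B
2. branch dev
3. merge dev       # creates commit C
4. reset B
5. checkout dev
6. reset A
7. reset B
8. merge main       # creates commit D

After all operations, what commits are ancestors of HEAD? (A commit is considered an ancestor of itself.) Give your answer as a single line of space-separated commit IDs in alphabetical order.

After op 1 (commit): HEAD=main@B [main=B]
After op 2 (branch): HEAD=main@B [dev=B main=B]
After op 3 (merge): HEAD=main@C [dev=B main=C]
After op 4 (reset): HEAD=main@B [dev=B main=B]
After op 5 (checkout): HEAD=dev@B [dev=B main=B]
After op 6 (reset): HEAD=dev@A [dev=A main=B]
After op 7 (reset): HEAD=dev@B [dev=B main=B]
After op 8 (merge): HEAD=dev@D [dev=D main=B]

Answer: A B D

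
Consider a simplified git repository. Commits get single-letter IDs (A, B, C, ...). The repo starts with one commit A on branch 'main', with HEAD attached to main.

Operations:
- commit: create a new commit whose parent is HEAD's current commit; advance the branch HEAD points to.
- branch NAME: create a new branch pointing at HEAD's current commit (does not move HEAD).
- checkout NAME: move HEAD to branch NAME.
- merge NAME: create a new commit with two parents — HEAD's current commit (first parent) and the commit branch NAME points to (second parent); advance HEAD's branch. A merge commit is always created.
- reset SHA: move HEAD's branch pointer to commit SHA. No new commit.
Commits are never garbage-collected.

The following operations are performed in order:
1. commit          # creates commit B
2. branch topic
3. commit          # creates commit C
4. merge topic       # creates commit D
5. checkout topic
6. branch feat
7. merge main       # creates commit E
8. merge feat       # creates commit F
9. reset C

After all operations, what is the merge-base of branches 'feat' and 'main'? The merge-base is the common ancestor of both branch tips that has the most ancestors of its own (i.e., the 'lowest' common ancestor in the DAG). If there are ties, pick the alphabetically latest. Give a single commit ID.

After op 1 (commit): HEAD=main@B [main=B]
After op 2 (branch): HEAD=main@B [main=B topic=B]
After op 3 (commit): HEAD=main@C [main=C topic=B]
After op 4 (merge): HEAD=main@D [main=D topic=B]
After op 5 (checkout): HEAD=topic@B [main=D topic=B]
After op 6 (branch): HEAD=topic@B [feat=B main=D topic=B]
After op 7 (merge): HEAD=topic@E [feat=B main=D topic=E]
After op 8 (merge): HEAD=topic@F [feat=B main=D topic=F]
After op 9 (reset): HEAD=topic@C [feat=B main=D topic=C]
ancestors(feat=B): ['A', 'B']
ancestors(main=D): ['A', 'B', 'C', 'D']
common: ['A', 'B']

Answer: B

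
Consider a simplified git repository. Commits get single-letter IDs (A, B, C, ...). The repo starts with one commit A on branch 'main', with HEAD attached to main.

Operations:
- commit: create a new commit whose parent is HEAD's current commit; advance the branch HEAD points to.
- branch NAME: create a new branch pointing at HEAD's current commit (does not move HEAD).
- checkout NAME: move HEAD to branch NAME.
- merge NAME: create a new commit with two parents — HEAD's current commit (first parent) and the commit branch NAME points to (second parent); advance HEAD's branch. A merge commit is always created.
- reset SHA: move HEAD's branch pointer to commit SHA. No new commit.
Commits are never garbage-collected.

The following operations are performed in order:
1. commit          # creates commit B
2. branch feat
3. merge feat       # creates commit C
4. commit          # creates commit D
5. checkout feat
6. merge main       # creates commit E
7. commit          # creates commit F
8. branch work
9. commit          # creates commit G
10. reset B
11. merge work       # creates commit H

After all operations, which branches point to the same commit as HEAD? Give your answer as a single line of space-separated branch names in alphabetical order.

Answer: feat

Derivation:
After op 1 (commit): HEAD=main@B [main=B]
After op 2 (branch): HEAD=main@B [feat=B main=B]
After op 3 (merge): HEAD=main@C [feat=B main=C]
After op 4 (commit): HEAD=main@D [feat=B main=D]
After op 5 (checkout): HEAD=feat@B [feat=B main=D]
After op 6 (merge): HEAD=feat@E [feat=E main=D]
After op 7 (commit): HEAD=feat@F [feat=F main=D]
After op 8 (branch): HEAD=feat@F [feat=F main=D work=F]
After op 9 (commit): HEAD=feat@G [feat=G main=D work=F]
After op 10 (reset): HEAD=feat@B [feat=B main=D work=F]
After op 11 (merge): HEAD=feat@H [feat=H main=D work=F]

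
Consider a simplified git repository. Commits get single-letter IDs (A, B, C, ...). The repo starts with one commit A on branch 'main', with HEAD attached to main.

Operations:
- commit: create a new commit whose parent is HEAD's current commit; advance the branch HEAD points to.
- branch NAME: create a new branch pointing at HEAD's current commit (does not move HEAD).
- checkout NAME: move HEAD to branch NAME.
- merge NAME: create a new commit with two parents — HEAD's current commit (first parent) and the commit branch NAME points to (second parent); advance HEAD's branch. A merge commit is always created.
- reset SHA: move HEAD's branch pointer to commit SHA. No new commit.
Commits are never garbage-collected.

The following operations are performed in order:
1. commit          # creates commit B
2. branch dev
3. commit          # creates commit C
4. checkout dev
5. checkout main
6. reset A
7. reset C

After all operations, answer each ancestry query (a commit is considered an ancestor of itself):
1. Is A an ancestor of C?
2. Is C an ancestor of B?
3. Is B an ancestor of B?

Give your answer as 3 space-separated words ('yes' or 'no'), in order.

Answer: yes no yes

Derivation:
After op 1 (commit): HEAD=main@B [main=B]
After op 2 (branch): HEAD=main@B [dev=B main=B]
After op 3 (commit): HEAD=main@C [dev=B main=C]
After op 4 (checkout): HEAD=dev@B [dev=B main=C]
After op 5 (checkout): HEAD=main@C [dev=B main=C]
After op 6 (reset): HEAD=main@A [dev=B main=A]
After op 7 (reset): HEAD=main@C [dev=B main=C]
ancestors(C) = {A,B,C}; A in? yes
ancestors(B) = {A,B}; C in? no
ancestors(B) = {A,B}; B in? yes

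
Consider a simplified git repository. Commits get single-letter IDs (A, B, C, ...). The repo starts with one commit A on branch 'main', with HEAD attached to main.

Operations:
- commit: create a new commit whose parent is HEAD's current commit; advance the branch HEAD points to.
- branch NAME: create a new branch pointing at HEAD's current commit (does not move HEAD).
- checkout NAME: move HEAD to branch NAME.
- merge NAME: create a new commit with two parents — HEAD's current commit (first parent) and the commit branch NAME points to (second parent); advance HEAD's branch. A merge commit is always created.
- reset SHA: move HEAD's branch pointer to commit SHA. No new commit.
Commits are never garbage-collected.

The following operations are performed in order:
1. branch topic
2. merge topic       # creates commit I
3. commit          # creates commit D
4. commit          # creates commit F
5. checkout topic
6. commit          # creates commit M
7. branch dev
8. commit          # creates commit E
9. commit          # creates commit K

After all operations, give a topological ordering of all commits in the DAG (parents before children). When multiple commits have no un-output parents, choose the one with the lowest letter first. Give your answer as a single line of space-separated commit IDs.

Answer: A I D F M E K

Derivation:
After op 1 (branch): HEAD=main@A [main=A topic=A]
After op 2 (merge): HEAD=main@I [main=I topic=A]
After op 3 (commit): HEAD=main@D [main=D topic=A]
After op 4 (commit): HEAD=main@F [main=F topic=A]
After op 5 (checkout): HEAD=topic@A [main=F topic=A]
After op 6 (commit): HEAD=topic@M [main=F topic=M]
After op 7 (branch): HEAD=topic@M [dev=M main=F topic=M]
After op 8 (commit): HEAD=topic@E [dev=M main=F topic=E]
After op 9 (commit): HEAD=topic@K [dev=M main=F topic=K]
commit A: parents=[]
commit D: parents=['I']
commit E: parents=['M']
commit F: parents=['D']
commit I: parents=['A', 'A']
commit K: parents=['E']
commit M: parents=['A']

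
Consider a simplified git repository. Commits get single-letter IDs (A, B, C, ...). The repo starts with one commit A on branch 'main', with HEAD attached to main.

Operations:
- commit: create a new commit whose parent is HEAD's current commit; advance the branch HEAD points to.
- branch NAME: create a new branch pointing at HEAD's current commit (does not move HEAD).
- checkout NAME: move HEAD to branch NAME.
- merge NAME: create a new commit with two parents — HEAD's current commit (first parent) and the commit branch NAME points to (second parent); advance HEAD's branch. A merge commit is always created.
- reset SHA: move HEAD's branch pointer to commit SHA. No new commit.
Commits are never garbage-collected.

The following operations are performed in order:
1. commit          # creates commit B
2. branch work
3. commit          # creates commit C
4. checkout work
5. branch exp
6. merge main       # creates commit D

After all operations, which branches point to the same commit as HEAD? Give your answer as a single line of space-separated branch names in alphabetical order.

After op 1 (commit): HEAD=main@B [main=B]
After op 2 (branch): HEAD=main@B [main=B work=B]
After op 3 (commit): HEAD=main@C [main=C work=B]
After op 4 (checkout): HEAD=work@B [main=C work=B]
After op 5 (branch): HEAD=work@B [exp=B main=C work=B]
After op 6 (merge): HEAD=work@D [exp=B main=C work=D]

Answer: work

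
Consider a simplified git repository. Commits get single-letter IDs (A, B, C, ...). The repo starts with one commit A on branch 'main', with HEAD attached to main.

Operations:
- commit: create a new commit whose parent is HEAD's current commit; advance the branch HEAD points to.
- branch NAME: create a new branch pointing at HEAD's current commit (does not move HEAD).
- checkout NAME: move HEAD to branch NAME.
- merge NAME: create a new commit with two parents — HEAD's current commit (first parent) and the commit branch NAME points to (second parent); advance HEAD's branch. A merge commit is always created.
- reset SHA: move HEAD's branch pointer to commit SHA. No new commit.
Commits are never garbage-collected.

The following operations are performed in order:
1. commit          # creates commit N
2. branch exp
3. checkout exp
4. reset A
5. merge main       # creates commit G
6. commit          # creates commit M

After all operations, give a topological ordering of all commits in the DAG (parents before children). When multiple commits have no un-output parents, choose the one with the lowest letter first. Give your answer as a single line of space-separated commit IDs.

After op 1 (commit): HEAD=main@N [main=N]
After op 2 (branch): HEAD=main@N [exp=N main=N]
After op 3 (checkout): HEAD=exp@N [exp=N main=N]
After op 4 (reset): HEAD=exp@A [exp=A main=N]
After op 5 (merge): HEAD=exp@G [exp=G main=N]
After op 6 (commit): HEAD=exp@M [exp=M main=N]
commit A: parents=[]
commit G: parents=['A', 'N']
commit M: parents=['G']
commit N: parents=['A']

Answer: A N G M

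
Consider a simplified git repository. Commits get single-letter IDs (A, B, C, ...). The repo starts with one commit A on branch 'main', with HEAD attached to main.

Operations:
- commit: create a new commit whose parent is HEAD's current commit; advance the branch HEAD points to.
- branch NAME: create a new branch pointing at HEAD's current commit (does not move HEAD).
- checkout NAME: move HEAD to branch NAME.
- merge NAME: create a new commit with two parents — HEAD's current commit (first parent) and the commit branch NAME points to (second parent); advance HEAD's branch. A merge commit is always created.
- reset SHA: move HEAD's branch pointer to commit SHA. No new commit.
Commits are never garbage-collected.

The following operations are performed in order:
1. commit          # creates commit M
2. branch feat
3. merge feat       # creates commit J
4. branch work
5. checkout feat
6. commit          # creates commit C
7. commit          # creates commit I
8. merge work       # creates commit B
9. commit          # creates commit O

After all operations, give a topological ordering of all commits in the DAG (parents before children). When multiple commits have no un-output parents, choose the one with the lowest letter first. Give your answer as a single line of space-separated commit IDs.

Answer: A M C I J B O

Derivation:
After op 1 (commit): HEAD=main@M [main=M]
After op 2 (branch): HEAD=main@M [feat=M main=M]
After op 3 (merge): HEAD=main@J [feat=M main=J]
After op 4 (branch): HEAD=main@J [feat=M main=J work=J]
After op 5 (checkout): HEAD=feat@M [feat=M main=J work=J]
After op 6 (commit): HEAD=feat@C [feat=C main=J work=J]
After op 7 (commit): HEAD=feat@I [feat=I main=J work=J]
After op 8 (merge): HEAD=feat@B [feat=B main=J work=J]
After op 9 (commit): HEAD=feat@O [feat=O main=J work=J]
commit A: parents=[]
commit B: parents=['I', 'J']
commit C: parents=['M']
commit I: parents=['C']
commit J: parents=['M', 'M']
commit M: parents=['A']
commit O: parents=['B']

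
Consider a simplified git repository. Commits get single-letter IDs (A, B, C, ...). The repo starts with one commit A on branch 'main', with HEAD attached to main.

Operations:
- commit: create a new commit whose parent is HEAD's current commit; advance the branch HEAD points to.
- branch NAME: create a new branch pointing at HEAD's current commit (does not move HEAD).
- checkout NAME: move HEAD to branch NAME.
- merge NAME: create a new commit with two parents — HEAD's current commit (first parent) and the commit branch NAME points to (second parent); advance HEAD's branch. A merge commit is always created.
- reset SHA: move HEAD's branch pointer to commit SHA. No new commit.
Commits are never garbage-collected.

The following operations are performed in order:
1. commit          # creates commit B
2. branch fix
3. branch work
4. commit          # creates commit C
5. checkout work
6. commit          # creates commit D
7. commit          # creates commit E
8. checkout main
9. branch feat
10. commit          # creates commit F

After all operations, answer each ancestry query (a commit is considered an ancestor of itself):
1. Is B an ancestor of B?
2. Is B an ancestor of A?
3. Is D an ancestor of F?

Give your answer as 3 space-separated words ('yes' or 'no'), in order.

Answer: yes no no

Derivation:
After op 1 (commit): HEAD=main@B [main=B]
After op 2 (branch): HEAD=main@B [fix=B main=B]
After op 3 (branch): HEAD=main@B [fix=B main=B work=B]
After op 4 (commit): HEAD=main@C [fix=B main=C work=B]
After op 5 (checkout): HEAD=work@B [fix=B main=C work=B]
After op 6 (commit): HEAD=work@D [fix=B main=C work=D]
After op 7 (commit): HEAD=work@E [fix=B main=C work=E]
After op 8 (checkout): HEAD=main@C [fix=B main=C work=E]
After op 9 (branch): HEAD=main@C [feat=C fix=B main=C work=E]
After op 10 (commit): HEAD=main@F [feat=C fix=B main=F work=E]
ancestors(B) = {A,B}; B in? yes
ancestors(A) = {A}; B in? no
ancestors(F) = {A,B,C,F}; D in? no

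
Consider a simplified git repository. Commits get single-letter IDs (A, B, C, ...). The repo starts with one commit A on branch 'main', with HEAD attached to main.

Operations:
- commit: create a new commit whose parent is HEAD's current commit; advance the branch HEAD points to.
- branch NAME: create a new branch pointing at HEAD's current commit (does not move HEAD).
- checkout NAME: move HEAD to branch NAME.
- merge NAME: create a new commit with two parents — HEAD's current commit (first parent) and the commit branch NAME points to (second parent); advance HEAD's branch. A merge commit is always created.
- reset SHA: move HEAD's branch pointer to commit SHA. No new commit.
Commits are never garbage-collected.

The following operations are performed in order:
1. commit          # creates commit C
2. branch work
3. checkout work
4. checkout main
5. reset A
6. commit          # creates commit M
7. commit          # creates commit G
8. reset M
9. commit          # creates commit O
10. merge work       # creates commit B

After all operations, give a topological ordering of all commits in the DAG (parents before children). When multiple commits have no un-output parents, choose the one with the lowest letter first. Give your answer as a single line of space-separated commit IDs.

Answer: A C M G O B

Derivation:
After op 1 (commit): HEAD=main@C [main=C]
After op 2 (branch): HEAD=main@C [main=C work=C]
After op 3 (checkout): HEAD=work@C [main=C work=C]
After op 4 (checkout): HEAD=main@C [main=C work=C]
After op 5 (reset): HEAD=main@A [main=A work=C]
After op 6 (commit): HEAD=main@M [main=M work=C]
After op 7 (commit): HEAD=main@G [main=G work=C]
After op 8 (reset): HEAD=main@M [main=M work=C]
After op 9 (commit): HEAD=main@O [main=O work=C]
After op 10 (merge): HEAD=main@B [main=B work=C]
commit A: parents=[]
commit B: parents=['O', 'C']
commit C: parents=['A']
commit G: parents=['M']
commit M: parents=['A']
commit O: parents=['M']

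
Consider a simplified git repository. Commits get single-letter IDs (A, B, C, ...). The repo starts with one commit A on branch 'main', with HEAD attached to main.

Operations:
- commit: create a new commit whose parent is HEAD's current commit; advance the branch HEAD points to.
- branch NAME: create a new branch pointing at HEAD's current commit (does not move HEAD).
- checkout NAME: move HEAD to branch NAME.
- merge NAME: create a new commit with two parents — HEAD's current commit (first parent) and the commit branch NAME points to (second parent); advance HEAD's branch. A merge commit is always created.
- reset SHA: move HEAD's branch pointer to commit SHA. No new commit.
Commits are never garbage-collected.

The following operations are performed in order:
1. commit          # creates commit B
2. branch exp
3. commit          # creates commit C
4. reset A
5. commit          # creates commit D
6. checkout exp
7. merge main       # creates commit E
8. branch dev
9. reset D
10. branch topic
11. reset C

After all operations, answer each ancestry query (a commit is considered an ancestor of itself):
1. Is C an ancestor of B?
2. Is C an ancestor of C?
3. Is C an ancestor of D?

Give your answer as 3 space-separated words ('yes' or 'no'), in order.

Answer: no yes no

Derivation:
After op 1 (commit): HEAD=main@B [main=B]
After op 2 (branch): HEAD=main@B [exp=B main=B]
After op 3 (commit): HEAD=main@C [exp=B main=C]
After op 4 (reset): HEAD=main@A [exp=B main=A]
After op 5 (commit): HEAD=main@D [exp=B main=D]
After op 6 (checkout): HEAD=exp@B [exp=B main=D]
After op 7 (merge): HEAD=exp@E [exp=E main=D]
After op 8 (branch): HEAD=exp@E [dev=E exp=E main=D]
After op 9 (reset): HEAD=exp@D [dev=E exp=D main=D]
After op 10 (branch): HEAD=exp@D [dev=E exp=D main=D topic=D]
After op 11 (reset): HEAD=exp@C [dev=E exp=C main=D topic=D]
ancestors(B) = {A,B}; C in? no
ancestors(C) = {A,B,C}; C in? yes
ancestors(D) = {A,D}; C in? no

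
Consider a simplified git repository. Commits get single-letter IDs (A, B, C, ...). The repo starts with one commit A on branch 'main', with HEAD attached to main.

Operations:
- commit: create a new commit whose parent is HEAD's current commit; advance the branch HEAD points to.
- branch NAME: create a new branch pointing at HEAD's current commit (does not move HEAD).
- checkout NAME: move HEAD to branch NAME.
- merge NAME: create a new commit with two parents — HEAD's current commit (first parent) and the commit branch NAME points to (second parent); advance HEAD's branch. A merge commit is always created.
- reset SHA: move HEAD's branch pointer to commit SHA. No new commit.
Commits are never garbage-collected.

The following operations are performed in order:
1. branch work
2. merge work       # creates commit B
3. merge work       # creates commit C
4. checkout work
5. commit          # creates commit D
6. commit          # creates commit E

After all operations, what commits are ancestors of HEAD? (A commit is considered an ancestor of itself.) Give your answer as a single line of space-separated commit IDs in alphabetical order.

Answer: A D E

Derivation:
After op 1 (branch): HEAD=main@A [main=A work=A]
After op 2 (merge): HEAD=main@B [main=B work=A]
After op 3 (merge): HEAD=main@C [main=C work=A]
After op 4 (checkout): HEAD=work@A [main=C work=A]
After op 5 (commit): HEAD=work@D [main=C work=D]
After op 6 (commit): HEAD=work@E [main=C work=E]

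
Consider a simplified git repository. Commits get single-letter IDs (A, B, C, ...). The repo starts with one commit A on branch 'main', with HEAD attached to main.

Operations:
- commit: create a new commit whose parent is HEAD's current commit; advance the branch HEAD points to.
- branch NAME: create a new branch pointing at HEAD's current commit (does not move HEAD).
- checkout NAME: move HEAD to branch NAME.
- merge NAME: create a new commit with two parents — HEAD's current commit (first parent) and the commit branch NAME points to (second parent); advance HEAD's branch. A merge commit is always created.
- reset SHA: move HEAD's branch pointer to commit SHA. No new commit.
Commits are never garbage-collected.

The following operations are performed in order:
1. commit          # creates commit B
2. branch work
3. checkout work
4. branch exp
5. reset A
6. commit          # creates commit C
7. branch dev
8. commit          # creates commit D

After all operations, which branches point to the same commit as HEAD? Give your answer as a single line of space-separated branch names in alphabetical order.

Answer: work

Derivation:
After op 1 (commit): HEAD=main@B [main=B]
After op 2 (branch): HEAD=main@B [main=B work=B]
After op 3 (checkout): HEAD=work@B [main=B work=B]
After op 4 (branch): HEAD=work@B [exp=B main=B work=B]
After op 5 (reset): HEAD=work@A [exp=B main=B work=A]
After op 6 (commit): HEAD=work@C [exp=B main=B work=C]
After op 7 (branch): HEAD=work@C [dev=C exp=B main=B work=C]
After op 8 (commit): HEAD=work@D [dev=C exp=B main=B work=D]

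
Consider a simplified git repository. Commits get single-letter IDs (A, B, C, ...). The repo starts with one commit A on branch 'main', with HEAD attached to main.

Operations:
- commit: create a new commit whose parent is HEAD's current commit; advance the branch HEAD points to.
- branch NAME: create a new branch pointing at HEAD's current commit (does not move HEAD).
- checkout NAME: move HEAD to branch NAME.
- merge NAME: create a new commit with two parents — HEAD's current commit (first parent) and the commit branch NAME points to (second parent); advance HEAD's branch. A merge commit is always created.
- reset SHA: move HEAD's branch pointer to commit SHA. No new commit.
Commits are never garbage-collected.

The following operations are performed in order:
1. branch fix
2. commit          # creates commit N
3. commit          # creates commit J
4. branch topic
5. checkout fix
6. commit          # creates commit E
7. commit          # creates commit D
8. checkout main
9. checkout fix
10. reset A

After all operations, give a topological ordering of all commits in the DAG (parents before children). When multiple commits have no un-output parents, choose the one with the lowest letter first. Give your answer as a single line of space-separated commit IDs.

After op 1 (branch): HEAD=main@A [fix=A main=A]
After op 2 (commit): HEAD=main@N [fix=A main=N]
After op 3 (commit): HEAD=main@J [fix=A main=J]
After op 4 (branch): HEAD=main@J [fix=A main=J topic=J]
After op 5 (checkout): HEAD=fix@A [fix=A main=J topic=J]
After op 6 (commit): HEAD=fix@E [fix=E main=J topic=J]
After op 7 (commit): HEAD=fix@D [fix=D main=J topic=J]
After op 8 (checkout): HEAD=main@J [fix=D main=J topic=J]
After op 9 (checkout): HEAD=fix@D [fix=D main=J topic=J]
After op 10 (reset): HEAD=fix@A [fix=A main=J topic=J]
commit A: parents=[]
commit D: parents=['E']
commit E: parents=['A']
commit J: parents=['N']
commit N: parents=['A']

Answer: A E D N J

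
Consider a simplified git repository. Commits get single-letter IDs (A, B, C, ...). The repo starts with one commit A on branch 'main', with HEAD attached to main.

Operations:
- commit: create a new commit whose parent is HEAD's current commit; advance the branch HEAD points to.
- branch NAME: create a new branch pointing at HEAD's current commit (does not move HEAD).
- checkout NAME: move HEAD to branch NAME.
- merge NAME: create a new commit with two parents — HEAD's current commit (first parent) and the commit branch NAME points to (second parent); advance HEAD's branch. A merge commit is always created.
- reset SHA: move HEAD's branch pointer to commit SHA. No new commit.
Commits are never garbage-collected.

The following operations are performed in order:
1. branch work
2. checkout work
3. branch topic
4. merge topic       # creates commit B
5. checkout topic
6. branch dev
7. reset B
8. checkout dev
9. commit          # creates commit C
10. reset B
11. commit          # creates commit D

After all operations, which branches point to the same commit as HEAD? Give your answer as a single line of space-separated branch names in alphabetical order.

Answer: dev

Derivation:
After op 1 (branch): HEAD=main@A [main=A work=A]
After op 2 (checkout): HEAD=work@A [main=A work=A]
After op 3 (branch): HEAD=work@A [main=A topic=A work=A]
After op 4 (merge): HEAD=work@B [main=A topic=A work=B]
After op 5 (checkout): HEAD=topic@A [main=A topic=A work=B]
After op 6 (branch): HEAD=topic@A [dev=A main=A topic=A work=B]
After op 7 (reset): HEAD=topic@B [dev=A main=A topic=B work=B]
After op 8 (checkout): HEAD=dev@A [dev=A main=A topic=B work=B]
After op 9 (commit): HEAD=dev@C [dev=C main=A topic=B work=B]
After op 10 (reset): HEAD=dev@B [dev=B main=A topic=B work=B]
After op 11 (commit): HEAD=dev@D [dev=D main=A topic=B work=B]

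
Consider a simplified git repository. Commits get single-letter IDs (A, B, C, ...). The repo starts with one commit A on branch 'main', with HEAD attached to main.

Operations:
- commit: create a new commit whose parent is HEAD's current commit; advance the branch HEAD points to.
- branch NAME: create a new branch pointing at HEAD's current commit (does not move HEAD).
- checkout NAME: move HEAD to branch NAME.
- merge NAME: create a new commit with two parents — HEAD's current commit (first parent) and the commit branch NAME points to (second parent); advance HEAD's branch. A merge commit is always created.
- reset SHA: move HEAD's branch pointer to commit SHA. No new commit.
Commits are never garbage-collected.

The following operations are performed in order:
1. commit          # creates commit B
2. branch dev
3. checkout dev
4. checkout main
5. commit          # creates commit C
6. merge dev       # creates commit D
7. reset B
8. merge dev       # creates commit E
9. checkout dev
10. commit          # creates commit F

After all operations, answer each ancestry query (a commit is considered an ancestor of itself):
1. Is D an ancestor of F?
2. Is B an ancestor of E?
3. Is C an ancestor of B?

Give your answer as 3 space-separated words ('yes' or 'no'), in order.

Answer: no yes no

Derivation:
After op 1 (commit): HEAD=main@B [main=B]
After op 2 (branch): HEAD=main@B [dev=B main=B]
After op 3 (checkout): HEAD=dev@B [dev=B main=B]
After op 4 (checkout): HEAD=main@B [dev=B main=B]
After op 5 (commit): HEAD=main@C [dev=B main=C]
After op 6 (merge): HEAD=main@D [dev=B main=D]
After op 7 (reset): HEAD=main@B [dev=B main=B]
After op 8 (merge): HEAD=main@E [dev=B main=E]
After op 9 (checkout): HEAD=dev@B [dev=B main=E]
After op 10 (commit): HEAD=dev@F [dev=F main=E]
ancestors(F) = {A,B,F}; D in? no
ancestors(E) = {A,B,E}; B in? yes
ancestors(B) = {A,B}; C in? no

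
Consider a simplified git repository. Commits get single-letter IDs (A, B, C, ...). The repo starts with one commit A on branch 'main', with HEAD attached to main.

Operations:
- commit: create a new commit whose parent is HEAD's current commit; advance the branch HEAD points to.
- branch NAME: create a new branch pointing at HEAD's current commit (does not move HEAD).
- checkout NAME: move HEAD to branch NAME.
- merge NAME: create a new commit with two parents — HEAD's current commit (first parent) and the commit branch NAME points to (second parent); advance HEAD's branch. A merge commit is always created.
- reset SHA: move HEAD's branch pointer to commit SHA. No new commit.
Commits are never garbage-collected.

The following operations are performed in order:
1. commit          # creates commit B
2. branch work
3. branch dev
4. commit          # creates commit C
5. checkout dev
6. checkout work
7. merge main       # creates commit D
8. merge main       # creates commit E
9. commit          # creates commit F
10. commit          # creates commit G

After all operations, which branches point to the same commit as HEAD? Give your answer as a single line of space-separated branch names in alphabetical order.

Answer: work

Derivation:
After op 1 (commit): HEAD=main@B [main=B]
After op 2 (branch): HEAD=main@B [main=B work=B]
After op 3 (branch): HEAD=main@B [dev=B main=B work=B]
After op 4 (commit): HEAD=main@C [dev=B main=C work=B]
After op 5 (checkout): HEAD=dev@B [dev=B main=C work=B]
After op 6 (checkout): HEAD=work@B [dev=B main=C work=B]
After op 7 (merge): HEAD=work@D [dev=B main=C work=D]
After op 8 (merge): HEAD=work@E [dev=B main=C work=E]
After op 9 (commit): HEAD=work@F [dev=B main=C work=F]
After op 10 (commit): HEAD=work@G [dev=B main=C work=G]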